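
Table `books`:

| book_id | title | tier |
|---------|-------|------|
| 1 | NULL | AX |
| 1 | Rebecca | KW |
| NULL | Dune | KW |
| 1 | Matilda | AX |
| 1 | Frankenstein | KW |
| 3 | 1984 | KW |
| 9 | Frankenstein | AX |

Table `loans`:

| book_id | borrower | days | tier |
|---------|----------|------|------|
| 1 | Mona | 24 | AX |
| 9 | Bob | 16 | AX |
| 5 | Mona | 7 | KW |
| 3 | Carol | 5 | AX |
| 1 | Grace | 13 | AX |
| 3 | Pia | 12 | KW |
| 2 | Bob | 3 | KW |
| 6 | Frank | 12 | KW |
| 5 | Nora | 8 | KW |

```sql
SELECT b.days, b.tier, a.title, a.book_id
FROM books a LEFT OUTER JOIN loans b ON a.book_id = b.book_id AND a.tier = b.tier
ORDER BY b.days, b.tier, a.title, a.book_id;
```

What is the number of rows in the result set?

9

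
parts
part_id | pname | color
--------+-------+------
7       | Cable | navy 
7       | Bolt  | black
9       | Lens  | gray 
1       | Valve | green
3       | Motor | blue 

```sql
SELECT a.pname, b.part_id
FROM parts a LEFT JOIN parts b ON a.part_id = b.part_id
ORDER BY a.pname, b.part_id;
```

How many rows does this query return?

7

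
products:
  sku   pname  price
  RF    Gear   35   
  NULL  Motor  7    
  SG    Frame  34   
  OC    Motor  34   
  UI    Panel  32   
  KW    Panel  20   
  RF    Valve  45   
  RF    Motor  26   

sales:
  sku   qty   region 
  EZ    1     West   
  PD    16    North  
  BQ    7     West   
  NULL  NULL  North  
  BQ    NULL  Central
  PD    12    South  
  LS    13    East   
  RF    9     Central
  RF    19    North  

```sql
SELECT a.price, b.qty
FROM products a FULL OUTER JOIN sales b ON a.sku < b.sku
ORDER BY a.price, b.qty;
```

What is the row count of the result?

19

FULL OUTER JOIN keeps every row from both sides; unmatched rows get NULL for the other side's columns.
Matching on a.sku < b.sku. A NULL in a compared column never satisfies the condition.
- a (sku=RF) has no partner → padded with NULL.
- a (sku=NULL) has no partner → padded with NULL.
- a (sku=SG) has no partner → padded with NULL.
- a (sku=OC) pairs with 4 row(s) of b.
- a (sku=UI) has no partner → padded with NULL.
- a (sku=KW) pairs with 5 row(s) of b.
- a (sku=RF) has no partner → padded with NULL.
- a (sku=RF) has no partner → padded with NULL.
- plus 4 unmatched b row(s), each kept with NULL a columns.
Total: 9 matched + 10 padded = 19 rows.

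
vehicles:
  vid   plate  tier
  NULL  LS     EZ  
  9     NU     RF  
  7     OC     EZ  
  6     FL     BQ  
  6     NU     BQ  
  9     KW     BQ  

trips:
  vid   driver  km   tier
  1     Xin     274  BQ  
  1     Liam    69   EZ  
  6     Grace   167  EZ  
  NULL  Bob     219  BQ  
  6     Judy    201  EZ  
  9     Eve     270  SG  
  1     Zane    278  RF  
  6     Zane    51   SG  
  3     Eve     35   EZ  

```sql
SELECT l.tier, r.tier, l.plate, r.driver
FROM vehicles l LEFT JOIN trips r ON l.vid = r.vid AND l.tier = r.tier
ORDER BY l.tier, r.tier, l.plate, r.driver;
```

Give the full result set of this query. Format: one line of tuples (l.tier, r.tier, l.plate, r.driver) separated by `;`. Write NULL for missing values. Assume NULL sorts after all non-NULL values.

(BQ, NULL, FL, NULL); (BQ, NULL, KW, NULL); (BQ, NULL, NU, NULL); (EZ, NULL, LS, NULL); (EZ, NULL, OC, NULL); (RF, NULL, NU, NULL)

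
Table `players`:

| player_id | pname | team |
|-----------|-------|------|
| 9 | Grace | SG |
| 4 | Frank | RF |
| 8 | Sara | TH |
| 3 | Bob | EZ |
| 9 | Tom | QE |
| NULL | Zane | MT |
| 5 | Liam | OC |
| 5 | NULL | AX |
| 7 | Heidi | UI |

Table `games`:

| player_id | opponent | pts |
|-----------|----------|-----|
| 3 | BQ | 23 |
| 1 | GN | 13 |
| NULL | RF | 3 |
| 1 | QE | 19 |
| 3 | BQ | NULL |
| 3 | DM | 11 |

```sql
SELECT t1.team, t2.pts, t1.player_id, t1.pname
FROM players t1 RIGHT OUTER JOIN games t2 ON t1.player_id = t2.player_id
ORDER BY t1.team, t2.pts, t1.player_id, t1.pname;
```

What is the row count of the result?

RIGHT JOIN keeps every row from `games`; unmatched rows get NULL for `players`'s columns.
Matching on t1.player_id = t2.player_id. A NULL in a compared column never satisfies the condition.
Matched pairs: 3; unmatched t2 rows kept: 3.
Total: 3 matched + 3 padded = 6 rows.

6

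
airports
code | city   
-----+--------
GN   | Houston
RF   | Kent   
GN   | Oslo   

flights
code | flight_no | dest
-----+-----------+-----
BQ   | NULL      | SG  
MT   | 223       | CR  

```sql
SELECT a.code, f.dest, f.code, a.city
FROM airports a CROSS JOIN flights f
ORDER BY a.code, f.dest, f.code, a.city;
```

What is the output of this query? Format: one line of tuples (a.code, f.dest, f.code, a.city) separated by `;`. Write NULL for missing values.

(GN, CR, MT, Houston); (GN, CR, MT, Oslo); (GN, SG, BQ, Houston); (GN, SG, BQ, Oslo); (RF, CR, MT, Kent); (RF, SG, BQ, Kent)

CROSS JOIN pairs every row of `airports` with every row of `flights`: 3 × 2 = 6 rows.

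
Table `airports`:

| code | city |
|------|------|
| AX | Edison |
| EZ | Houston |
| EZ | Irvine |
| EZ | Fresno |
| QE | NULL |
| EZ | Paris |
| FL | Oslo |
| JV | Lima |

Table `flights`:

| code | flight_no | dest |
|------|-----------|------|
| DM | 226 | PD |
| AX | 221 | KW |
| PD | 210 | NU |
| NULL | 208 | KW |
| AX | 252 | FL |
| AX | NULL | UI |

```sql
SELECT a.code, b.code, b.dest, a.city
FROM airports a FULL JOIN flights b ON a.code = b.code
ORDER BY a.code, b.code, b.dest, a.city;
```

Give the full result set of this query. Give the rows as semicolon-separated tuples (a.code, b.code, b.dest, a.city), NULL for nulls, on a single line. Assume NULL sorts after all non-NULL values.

FULL OUTER JOIN keeps every row from both sides; unmatched rows get NULL for the other side's columns.
Matching on a.code = b.code. A NULL in a compared column never satisfies the condition.
Matched pairs: 3; unmatched a rows kept: 7; unmatched b rows kept: 3.

(AX, AX, FL, Edison); (AX, AX, KW, Edison); (AX, AX, UI, Edison); (EZ, NULL, NULL, Fresno); (EZ, NULL, NULL, Houston); (EZ, NULL, NULL, Irvine); (EZ, NULL, NULL, Paris); (FL, NULL, NULL, Oslo); (JV, NULL, NULL, Lima); (QE, NULL, NULL, NULL); (NULL, DM, PD, NULL); (NULL, PD, NU, NULL); (NULL, NULL, KW, NULL)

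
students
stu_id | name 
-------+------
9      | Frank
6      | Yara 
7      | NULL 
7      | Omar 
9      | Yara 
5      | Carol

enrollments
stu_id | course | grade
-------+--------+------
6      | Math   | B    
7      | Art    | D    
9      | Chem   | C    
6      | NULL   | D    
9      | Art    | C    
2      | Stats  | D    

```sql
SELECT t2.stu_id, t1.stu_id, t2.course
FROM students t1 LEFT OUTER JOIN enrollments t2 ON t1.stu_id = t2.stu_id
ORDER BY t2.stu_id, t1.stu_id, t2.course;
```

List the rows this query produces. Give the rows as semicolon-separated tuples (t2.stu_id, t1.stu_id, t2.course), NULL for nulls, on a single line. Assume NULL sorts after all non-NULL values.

LEFT JOIN keeps every row from `students`; unmatched rows get NULL for `enrollments`'s columns.
Matching on t1.stu_id = t2.stu_id.
- t1 row (stu_id=9): matches 2 t2 row(s) → 2 output row(s).
- t1 row (stu_id=6): matches 2 t2 row(s) → 2 output row(s).
- t1 row (stu_id=7): matches 1 t2 row(s) → 1 output row(s).
- t1 row (stu_id=7): matches 1 t2 row(s) → 1 output row(s).
- t1 row (stu_id=9): matches 2 t2 row(s) → 2 output row(s).
- t1 row (stu_id=5): no match → kept, t2 columns NULL.
After projecting and ordering:
t2.stu_id | t1.stu_id | t2.course
6 | 6 | Math
6 | 6 | NULL
7 | 7 | Art
7 | 7 | Art
9 | 9 | Art
9 | 9 | Art
9 | 9 | Chem
9 | 9 | Chem
NULL | 5 | NULL

(6, 6, Math); (6, 6, NULL); (7, 7, Art); (7, 7, Art); (9, 9, Art); (9, 9, Art); (9, 9, Chem); (9, 9, Chem); (NULL, 5, NULL)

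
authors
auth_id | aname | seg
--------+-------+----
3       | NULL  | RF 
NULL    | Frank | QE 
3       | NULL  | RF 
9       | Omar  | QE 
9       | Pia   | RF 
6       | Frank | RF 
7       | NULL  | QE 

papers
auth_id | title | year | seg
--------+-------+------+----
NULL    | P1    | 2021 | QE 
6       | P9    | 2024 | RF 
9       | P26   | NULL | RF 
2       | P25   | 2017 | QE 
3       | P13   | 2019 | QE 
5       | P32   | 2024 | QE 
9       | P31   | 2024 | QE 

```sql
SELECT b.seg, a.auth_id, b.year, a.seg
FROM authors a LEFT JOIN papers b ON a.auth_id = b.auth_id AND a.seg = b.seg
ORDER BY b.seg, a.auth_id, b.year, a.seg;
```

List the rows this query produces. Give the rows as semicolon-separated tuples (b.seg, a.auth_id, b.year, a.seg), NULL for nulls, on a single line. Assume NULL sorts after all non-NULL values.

LEFT JOIN keeps every row from `authors`; unmatched rows get NULL for `papers`'s columns.
Matching on a.auth_id = b.auth_id AND a.seg = b.seg. A NULL in a compared column never satisfies the condition.
- a row (auth_id=3, seg=RF): no match → kept, b columns NULL.
- a row (auth_id=NULL, seg=QE): no match → kept, b columns NULL.
- a row (auth_id=3, seg=RF): no match → kept, b columns NULL.
- a row (auth_id=9, seg=QE): matches 1 b row(s) → 1 output row(s).
- a row (auth_id=9, seg=RF): matches 1 b row(s) → 1 output row(s).
- a row (auth_id=6, seg=RF): matches 1 b row(s) → 1 output row(s).
- a row (auth_id=7, seg=QE): no match → kept, b columns NULL.
After projecting and ordering:
b.seg | a.auth_id | b.year | a.seg
QE | 9 | 2024 | QE
RF | 6 | 2024 | RF
RF | 9 | NULL | RF
NULL | 3 | NULL | RF
NULL | 3 | NULL | RF
NULL | 7 | NULL | QE
NULL | NULL | NULL | QE

(QE, 9, 2024, QE); (RF, 6, 2024, RF); (RF, 9, NULL, RF); (NULL, 3, NULL, RF); (NULL, 3, NULL, RF); (NULL, 7, NULL, QE); (NULL, NULL, NULL, QE)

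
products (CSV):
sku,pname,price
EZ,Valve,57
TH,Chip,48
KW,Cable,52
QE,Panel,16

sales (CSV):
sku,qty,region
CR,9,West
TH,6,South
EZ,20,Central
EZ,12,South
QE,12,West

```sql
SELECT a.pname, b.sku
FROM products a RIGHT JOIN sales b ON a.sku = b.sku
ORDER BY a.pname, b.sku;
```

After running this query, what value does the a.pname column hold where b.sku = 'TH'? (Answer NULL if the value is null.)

Chip

RIGHT JOIN keeps every row from `sales`; unmatched rows get NULL for `products`'s columns.
Matching on a.sku = b.sku.
Matched pairs: 4; unmatched b rows kept: 1.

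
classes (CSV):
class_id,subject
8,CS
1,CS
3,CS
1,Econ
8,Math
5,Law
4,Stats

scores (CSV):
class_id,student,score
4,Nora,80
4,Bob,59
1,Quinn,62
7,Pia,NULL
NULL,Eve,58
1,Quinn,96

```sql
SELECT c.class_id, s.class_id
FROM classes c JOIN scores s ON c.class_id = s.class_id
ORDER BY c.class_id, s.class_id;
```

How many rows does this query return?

INNER JOIN keeps only pairs where the ON condition holds.
Matching on c.class_id = s.class_id. A NULL in a compared column never satisfies the condition.
- c[0] class_id=8 → no match; dropped.
- c[1] class_id=1 → 2 match(es) in s → 2 row(s).
- c[2] class_id=3 → no match; dropped.
- c[3] class_id=1 → 2 match(es) in s → 2 row(s).
- c[4] class_id=8 → no match; dropped.
- c[5] class_id=5 → no match; dropped.
- c[6] class_id=4 → 2 match(es) in s → 2 row(s).
Total: 6 rows.

6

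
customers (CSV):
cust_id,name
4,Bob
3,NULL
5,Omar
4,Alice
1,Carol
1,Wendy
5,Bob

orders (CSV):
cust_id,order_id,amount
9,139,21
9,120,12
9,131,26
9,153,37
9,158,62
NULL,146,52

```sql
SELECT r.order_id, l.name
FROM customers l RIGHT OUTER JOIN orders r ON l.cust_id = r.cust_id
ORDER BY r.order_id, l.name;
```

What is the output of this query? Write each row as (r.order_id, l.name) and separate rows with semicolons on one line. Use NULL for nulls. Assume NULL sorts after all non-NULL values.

(120, NULL); (131, NULL); (139, NULL); (146, NULL); (153, NULL); (158, NULL)

RIGHT JOIN keeps every row from `orders`; unmatched rows get NULL for `customers`'s columns.
Matching on l.cust_id = r.cust_id. A NULL in a compared column never satisfies the condition.
- l row (cust_id=4): no match.
- l row (cust_id=3): no match.
- l row (cust_id=5): no match.
- l row (cust_id=4): no match.
- l row (cust_id=1): no match.
- l row (cust_id=1): no match.
- l row (cust_id=5): no match.
- 6 row(s) from r found no l partner → padded with NULL.
After projecting and ordering:
r.order_id | l.name
120 | NULL
131 | NULL
139 | NULL
146 | NULL
153 | NULL
158 | NULL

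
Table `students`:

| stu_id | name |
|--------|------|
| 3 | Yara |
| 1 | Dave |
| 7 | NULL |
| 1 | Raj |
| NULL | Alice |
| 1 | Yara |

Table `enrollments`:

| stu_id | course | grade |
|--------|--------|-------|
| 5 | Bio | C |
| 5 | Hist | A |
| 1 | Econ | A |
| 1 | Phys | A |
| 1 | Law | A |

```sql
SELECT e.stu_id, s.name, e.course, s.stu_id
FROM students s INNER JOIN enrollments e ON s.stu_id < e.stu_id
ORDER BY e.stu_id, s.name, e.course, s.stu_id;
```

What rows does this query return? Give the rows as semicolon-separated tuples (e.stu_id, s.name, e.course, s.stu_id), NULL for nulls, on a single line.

(5, Dave, Bio, 1); (5, Dave, Hist, 1); (5, Raj, Bio, 1); (5, Raj, Hist, 1); (5, Yara, Bio, 1); (5, Yara, Bio, 3); (5, Yara, Hist, 1); (5, Yara, Hist, 3)

INNER JOIN keeps only pairs where the ON condition holds.
Matching on s.stu_id < e.stu_id. A NULL in a compared column never satisfies the condition.
- s row (stu_id=3): matches 2 e row(s) → 2 output row(s).
- s row (stu_id=1): matches 2 e row(s) → 2 output row(s).
- s row (stu_id=7): no match → dropped.
- s row (stu_id=1): matches 2 e row(s) → 2 output row(s).
- s row (stu_id=NULL): no match → dropped.
- s row (stu_id=1): matches 2 e row(s) → 2 output row(s).
After projecting and ordering:
e.stu_id | s.name | e.course | s.stu_id
5 | Dave | Bio | 1
5 | Dave | Hist | 1
5 | Raj | Bio | 1
5 | Raj | Hist | 1
5 | Yara | Bio | 1
5 | Yara | Bio | 3
5 | Yara | Hist | 1
5 | Yara | Hist | 3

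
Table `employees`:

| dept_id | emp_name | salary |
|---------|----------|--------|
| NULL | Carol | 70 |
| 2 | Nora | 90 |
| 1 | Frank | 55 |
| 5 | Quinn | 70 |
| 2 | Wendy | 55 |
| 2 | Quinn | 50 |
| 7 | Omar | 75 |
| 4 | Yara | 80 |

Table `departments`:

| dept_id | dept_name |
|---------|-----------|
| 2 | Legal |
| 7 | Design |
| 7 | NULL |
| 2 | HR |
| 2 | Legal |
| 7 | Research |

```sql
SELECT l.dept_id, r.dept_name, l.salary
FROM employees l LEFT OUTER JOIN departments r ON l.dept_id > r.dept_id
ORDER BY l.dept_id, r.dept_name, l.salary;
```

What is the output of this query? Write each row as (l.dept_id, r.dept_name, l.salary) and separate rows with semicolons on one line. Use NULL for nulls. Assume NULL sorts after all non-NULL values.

(1, NULL, 55); (2, NULL, 50); (2, NULL, 55); (2, NULL, 90); (4, HR, 80); (4, Legal, 80); (4, Legal, 80); (5, HR, 70); (5, Legal, 70); (5, Legal, 70); (7, HR, 75); (7, Legal, 75); (7, Legal, 75); (NULL, NULL, 70)

LEFT JOIN keeps every row from `employees`; unmatched rows get NULL for `departments`'s columns.
Matching on l.dept_id > r.dept_id. A NULL in a compared column never satisfies the condition.
- dept_id=NULL: no r row matches, row kept with r columns NULL.
- dept_id=2: no r row matches, row kept with r columns NULL.
- dept_id=1: no r row matches, row kept with r columns NULL.
- dept_id=5: 3 matching r row(s), so 3 row(s) emitted.
- dept_id=2: no r row matches, row kept with r columns NULL.
- dept_id=2: no r row matches, row kept with r columns NULL.
- dept_id=7: 3 matching r row(s), so 3 row(s) emitted.
- dept_id=4: 3 matching r row(s), so 3 row(s) emitted.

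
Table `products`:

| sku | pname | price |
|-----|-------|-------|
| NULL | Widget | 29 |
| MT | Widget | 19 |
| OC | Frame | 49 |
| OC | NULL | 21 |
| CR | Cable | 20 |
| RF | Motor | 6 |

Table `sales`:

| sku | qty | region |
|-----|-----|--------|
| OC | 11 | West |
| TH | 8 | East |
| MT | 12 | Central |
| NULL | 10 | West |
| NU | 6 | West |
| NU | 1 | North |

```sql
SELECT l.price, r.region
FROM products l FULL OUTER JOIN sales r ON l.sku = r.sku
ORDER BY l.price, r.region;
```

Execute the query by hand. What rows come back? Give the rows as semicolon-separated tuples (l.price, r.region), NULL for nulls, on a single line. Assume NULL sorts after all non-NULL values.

(6, NULL); (19, Central); (20, NULL); (21, West); (29, NULL); (49, West); (NULL, East); (NULL, North); (NULL, West); (NULL, West)

FULL OUTER JOIN keeps every row from both sides; unmatched rows get NULL for the other side's columns.
Matching on l.sku = r.sku. A NULL in a compared column never satisfies the condition.
Matched pairs: 3; unmatched l rows kept: 3; unmatched r rows kept: 4.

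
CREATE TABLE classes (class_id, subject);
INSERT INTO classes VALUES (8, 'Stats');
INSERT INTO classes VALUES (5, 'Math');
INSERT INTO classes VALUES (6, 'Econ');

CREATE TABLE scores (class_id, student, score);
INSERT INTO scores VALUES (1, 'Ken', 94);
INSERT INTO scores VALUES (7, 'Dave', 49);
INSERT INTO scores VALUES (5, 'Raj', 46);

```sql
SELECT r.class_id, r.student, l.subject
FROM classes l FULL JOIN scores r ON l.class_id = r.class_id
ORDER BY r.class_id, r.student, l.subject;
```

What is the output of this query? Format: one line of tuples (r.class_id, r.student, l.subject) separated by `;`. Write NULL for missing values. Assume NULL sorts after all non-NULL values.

(1, Ken, NULL); (5, Raj, Math); (7, Dave, NULL); (NULL, NULL, Econ); (NULL, NULL, Stats)

FULL OUTER JOIN keeps every row from both sides; unmatched rows get NULL for the other side's columns.
Matching on l.class_id = r.class_id.
- class_id=8: no r row matches, row kept with r columns NULL.
- class_id=5: 1 matching r row(s), so 1 row(s) emitted.
- class_id=6: no r row matches, row kept with r columns NULL.
- plus 2 unmatched r row(s), each kept with NULL l columns.
After projecting and ordering:
r.class_id | r.student | l.subject
1 | Ken | NULL
5 | Raj | Math
7 | Dave | NULL
NULL | NULL | Econ
NULL | NULL | Stats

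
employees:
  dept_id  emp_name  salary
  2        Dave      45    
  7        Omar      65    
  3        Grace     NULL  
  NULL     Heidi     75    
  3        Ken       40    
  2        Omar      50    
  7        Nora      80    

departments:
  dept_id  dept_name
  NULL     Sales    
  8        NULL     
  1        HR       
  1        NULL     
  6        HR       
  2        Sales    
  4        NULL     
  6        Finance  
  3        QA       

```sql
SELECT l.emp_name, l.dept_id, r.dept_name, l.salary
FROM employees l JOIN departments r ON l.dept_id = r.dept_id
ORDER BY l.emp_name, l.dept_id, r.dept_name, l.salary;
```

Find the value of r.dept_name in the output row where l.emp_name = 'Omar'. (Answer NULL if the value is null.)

Sales

INNER JOIN keeps only pairs where the ON condition holds.
Matching on l.dept_id = r.dept_id. A NULL in a compared column never satisfies the condition.
- l (dept_id=2) pairs with 1 row(s) of r.
- l (dept_id=7) has no partner → excluded.
- l (dept_id=3) pairs with 1 row(s) of r.
- l (dept_id=NULL) has no partner → excluded.
- l (dept_id=3) pairs with 1 row(s) of r.
- l (dept_id=2) pairs with 1 row(s) of r.
- l (dept_id=7) has no partner → excluded.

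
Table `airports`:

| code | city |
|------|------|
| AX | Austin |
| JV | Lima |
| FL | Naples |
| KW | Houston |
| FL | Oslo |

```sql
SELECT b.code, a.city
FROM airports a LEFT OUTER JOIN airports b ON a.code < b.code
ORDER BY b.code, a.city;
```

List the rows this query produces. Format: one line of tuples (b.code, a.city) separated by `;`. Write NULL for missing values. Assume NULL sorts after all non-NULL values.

LEFT JOIN keeps every row from `airports a`; unmatched rows get NULL for `airports b`'s columns.
Matching on a.code < b.code.
Matched pairs: 9; unmatched a rows kept: 1.

(FL, Austin); (FL, Austin); (JV, Austin); (JV, Naples); (JV, Oslo); (KW, Austin); (KW, Lima); (KW, Naples); (KW, Oslo); (NULL, Houston)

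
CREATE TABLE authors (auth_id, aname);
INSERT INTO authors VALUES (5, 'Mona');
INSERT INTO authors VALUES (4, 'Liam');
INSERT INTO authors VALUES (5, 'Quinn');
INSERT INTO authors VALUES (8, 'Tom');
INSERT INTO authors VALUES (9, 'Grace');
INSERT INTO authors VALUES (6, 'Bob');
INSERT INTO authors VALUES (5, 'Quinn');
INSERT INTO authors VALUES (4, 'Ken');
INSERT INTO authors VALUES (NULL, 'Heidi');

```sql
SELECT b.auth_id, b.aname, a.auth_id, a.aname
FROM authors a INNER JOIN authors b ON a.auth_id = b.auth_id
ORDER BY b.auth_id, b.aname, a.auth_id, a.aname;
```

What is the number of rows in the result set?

16

INNER JOIN keeps only pairs where the ON condition holds.
Matching on a.auth_id = b.auth_id. A NULL in a compared column never satisfies the condition.
- auth_id=5: 3 matching b row(s), so 3 row(s) emitted.
- auth_id=4: 2 matching b row(s), so 2 row(s) emitted.
- auth_id=5: 3 matching b row(s), so 3 row(s) emitted.
- auth_id=8: 1 matching b row(s), so 1 row(s) emitted.
- auth_id=9: 1 matching b row(s), so 1 row(s) emitted.
- auth_id=6: 1 matching b row(s), so 1 row(s) emitted.
- auth_id=5: 3 matching b row(s), so 3 row(s) emitted.
- auth_id=4: 2 matching b row(s), so 2 row(s) emitted.
- auth_id=NULL: no matching b row, dropped.
Total: 16 rows.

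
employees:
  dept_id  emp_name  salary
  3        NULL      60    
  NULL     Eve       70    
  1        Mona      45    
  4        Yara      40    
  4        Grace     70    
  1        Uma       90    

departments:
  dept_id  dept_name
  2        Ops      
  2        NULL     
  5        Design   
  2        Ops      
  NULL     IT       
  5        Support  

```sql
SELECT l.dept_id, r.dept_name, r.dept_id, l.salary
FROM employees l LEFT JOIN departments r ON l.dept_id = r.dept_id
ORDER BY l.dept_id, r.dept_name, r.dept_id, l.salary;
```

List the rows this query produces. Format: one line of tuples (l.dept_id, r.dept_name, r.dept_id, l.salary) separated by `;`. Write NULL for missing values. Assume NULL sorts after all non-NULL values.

(1, NULL, NULL, 45); (1, NULL, NULL, 90); (3, NULL, NULL, 60); (4, NULL, NULL, 40); (4, NULL, NULL, 70); (NULL, NULL, NULL, 70)

LEFT JOIN keeps every row from `employees`; unmatched rows get NULL for `departments`'s columns.
Matching on l.dept_id = r.dept_id. A NULL in a compared column never satisfies the condition.
- l row (dept_id=3): no match → kept, r columns NULL.
- l row (dept_id=NULL): no match → kept, r columns NULL.
- l row (dept_id=1): no match → kept, r columns NULL.
- l row (dept_id=4): no match → kept, r columns NULL.
- l row (dept_id=4): no match → kept, r columns NULL.
- l row (dept_id=1): no match → kept, r columns NULL.
After projecting and ordering:
l.dept_id | r.dept_name | r.dept_id | l.salary
1 | NULL | NULL | 45
1 | NULL | NULL | 90
3 | NULL | NULL | 60
4 | NULL | NULL | 40
4 | NULL | NULL | 70
NULL | NULL | NULL | 70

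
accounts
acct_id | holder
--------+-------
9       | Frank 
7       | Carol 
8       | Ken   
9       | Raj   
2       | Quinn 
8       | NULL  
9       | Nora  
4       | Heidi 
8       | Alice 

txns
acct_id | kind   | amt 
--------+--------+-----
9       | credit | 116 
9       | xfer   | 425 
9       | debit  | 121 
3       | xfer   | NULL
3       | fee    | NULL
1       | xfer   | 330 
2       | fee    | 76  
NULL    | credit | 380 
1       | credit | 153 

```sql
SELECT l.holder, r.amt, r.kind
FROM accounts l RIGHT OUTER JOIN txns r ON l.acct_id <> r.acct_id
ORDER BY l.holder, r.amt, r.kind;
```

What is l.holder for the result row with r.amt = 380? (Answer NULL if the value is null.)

RIGHT JOIN keeps every row from `txns`; unmatched rows get NULL for `accounts`'s columns.
Matching on l.acct_id <> r.acct_id. A NULL in a compared column never satisfies the condition.
- l (acct_id=9) pairs with 5 row(s) of r.
- l (acct_id=7) pairs with 8 row(s) of r.
- l (acct_id=8) pairs with 8 row(s) of r.
- l (acct_id=9) pairs with 5 row(s) of r.
- l (acct_id=2) pairs with 7 row(s) of r.
- l (acct_id=8) pairs with 8 row(s) of r.
- l (acct_id=9) pairs with 5 row(s) of r.
- l (acct_id=4) pairs with 8 row(s) of r.
- l (acct_id=8) pairs with 8 row(s) of r.
- plus 1 unmatched r row(s), each kept with NULL l columns.

NULL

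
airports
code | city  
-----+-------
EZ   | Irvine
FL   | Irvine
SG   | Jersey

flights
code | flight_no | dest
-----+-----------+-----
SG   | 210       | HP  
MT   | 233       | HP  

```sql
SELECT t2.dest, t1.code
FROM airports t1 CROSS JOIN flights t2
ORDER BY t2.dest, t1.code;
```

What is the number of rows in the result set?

6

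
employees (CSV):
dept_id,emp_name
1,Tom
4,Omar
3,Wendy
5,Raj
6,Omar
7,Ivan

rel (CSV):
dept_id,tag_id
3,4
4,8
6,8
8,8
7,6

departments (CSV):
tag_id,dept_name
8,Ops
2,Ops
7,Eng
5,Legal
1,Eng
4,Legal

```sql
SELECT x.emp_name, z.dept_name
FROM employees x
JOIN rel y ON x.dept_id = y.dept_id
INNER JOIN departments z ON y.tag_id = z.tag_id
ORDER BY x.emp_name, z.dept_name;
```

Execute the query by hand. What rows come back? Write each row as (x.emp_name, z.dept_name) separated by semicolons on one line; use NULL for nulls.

Evaluate left to right. First `employees x INNER JOIN rel y` on dept_id: 4 row(s).
Then INNER JOIN `departments z` on tag_id: keep only rows whose y.tag_id appears in z.

(Omar, Ops); (Omar, Ops); (Wendy, Legal)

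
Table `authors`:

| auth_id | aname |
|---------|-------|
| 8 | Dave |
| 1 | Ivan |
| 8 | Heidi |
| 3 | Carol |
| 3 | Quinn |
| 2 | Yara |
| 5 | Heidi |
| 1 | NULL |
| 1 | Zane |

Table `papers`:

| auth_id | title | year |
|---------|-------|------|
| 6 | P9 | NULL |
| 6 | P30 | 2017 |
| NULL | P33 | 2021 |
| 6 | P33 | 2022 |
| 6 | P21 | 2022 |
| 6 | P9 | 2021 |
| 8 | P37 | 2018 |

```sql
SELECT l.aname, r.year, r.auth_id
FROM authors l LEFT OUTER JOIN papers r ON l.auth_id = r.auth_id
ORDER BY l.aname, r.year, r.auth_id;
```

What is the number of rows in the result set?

9

LEFT JOIN keeps every row from `authors`; unmatched rows get NULL for `papers`'s columns.
Matching on l.auth_id = r.auth_id. A NULL in a compared column never satisfies the condition.
- l row (auth_id=8): matches 1 r row(s) → 1 output row(s).
- l row (auth_id=1): no match → kept, r columns NULL.
- l row (auth_id=8): matches 1 r row(s) → 1 output row(s).
- l row (auth_id=3): no match → kept, r columns NULL.
- l row (auth_id=3): no match → kept, r columns NULL.
- l row (auth_id=2): no match → kept, r columns NULL.
- l row (auth_id=5): no match → kept, r columns NULL.
- l row (auth_id=1): no match → kept, r columns NULL.
- l row (auth_id=1): no match → kept, r columns NULL.
Total: 2 matched + 7 padded = 9 rows.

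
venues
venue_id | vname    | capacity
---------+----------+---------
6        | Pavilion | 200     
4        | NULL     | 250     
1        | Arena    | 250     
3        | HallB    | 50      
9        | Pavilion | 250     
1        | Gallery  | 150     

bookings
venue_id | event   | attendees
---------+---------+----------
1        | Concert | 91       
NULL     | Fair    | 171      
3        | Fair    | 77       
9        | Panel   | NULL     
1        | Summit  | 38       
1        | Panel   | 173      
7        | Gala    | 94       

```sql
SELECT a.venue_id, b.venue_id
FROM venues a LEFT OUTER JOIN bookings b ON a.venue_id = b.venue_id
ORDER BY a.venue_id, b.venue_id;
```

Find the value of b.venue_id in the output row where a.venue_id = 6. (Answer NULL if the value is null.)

NULL

LEFT JOIN keeps every row from `venues`; unmatched rows get NULL for `bookings`'s columns.
Matching on a.venue_id = b.venue_id. A NULL in a compared column never satisfies the condition.
- venue_id=6: no b row matches, row kept with b columns NULL.
- venue_id=4: no b row matches, row kept with b columns NULL.
- venue_id=1: 3 matching b row(s), so 3 row(s) emitted.
- venue_id=3: 1 matching b row(s), so 1 row(s) emitted.
- venue_id=9: 1 matching b row(s), so 1 row(s) emitted.
- venue_id=1: 3 matching b row(s), so 3 row(s) emitted.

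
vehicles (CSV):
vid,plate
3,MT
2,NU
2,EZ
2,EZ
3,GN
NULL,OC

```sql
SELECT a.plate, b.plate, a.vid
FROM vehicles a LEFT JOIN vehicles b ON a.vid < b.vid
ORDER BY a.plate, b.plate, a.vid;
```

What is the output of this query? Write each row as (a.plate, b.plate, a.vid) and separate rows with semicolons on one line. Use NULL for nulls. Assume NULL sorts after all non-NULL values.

LEFT JOIN keeps every row from `vehicles a`; unmatched rows get NULL for `vehicles b`'s columns.
Matching on a.vid < b.vid. A NULL in a compared column never satisfies the condition.
- a row (vid=3): no match → kept, b columns NULL.
- a row (vid=2): matches 2 b row(s) → 2 output row(s).
- a row (vid=2): matches 2 b row(s) → 2 output row(s).
- a row (vid=2): matches 2 b row(s) → 2 output row(s).
- a row (vid=3): no match → kept, b columns NULL.
- a row (vid=NULL): no match → kept, b columns NULL.
After projecting and ordering:
a.plate | b.plate | a.vid
EZ | GN | 2
EZ | GN | 2
EZ | MT | 2
EZ | MT | 2
GN | NULL | 3
MT | NULL | 3
NU | GN | 2
NU | MT | 2
OC | NULL | NULL

(EZ, GN, 2); (EZ, GN, 2); (EZ, MT, 2); (EZ, MT, 2); (GN, NULL, 3); (MT, NULL, 3); (NU, GN, 2); (NU, MT, 2); (OC, NULL, NULL)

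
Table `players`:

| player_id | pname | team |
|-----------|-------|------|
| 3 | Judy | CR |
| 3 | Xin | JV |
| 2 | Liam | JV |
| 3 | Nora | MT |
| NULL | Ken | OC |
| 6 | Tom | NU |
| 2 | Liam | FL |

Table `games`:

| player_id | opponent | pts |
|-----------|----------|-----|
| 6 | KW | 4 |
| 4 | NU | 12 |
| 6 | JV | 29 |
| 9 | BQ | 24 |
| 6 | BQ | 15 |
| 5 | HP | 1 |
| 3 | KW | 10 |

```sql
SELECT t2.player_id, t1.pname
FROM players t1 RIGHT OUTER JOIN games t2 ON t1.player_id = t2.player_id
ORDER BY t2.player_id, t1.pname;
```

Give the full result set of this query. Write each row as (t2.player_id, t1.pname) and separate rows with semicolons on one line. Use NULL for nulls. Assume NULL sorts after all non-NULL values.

(3, Judy); (3, Nora); (3, Xin); (4, NULL); (5, NULL); (6, Tom); (6, Tom); (6, Tom); (9, NULL)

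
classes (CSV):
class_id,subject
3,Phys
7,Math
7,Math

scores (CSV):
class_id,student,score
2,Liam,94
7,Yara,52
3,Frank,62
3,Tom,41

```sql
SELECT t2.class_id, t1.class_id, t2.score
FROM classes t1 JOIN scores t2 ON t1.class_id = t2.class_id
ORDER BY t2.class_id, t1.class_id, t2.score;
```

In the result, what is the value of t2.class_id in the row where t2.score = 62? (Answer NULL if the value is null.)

3

INNER JOIN keeps only pairs where the ON condition holds.
Matching on t1.class_id = t2.class_id.
Matched pairs: 4.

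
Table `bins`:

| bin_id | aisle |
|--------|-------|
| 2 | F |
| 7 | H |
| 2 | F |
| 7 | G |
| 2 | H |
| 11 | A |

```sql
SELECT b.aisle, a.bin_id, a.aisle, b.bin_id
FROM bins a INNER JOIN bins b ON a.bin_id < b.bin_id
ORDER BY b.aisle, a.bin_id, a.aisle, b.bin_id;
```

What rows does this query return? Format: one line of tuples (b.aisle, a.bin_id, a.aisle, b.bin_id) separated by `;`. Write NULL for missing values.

INNER JOIN keeps only pairs where the ON condition holds.
Matching on a.bin_id < b.bin_id.
- a (bin_id=2) pairs with 3 row(s) of b.
- a (bin_id=7) pairs with 1 row(s) of b.
- a (bin_id=2) pairs with 3 row(s) of b.
- a (bin_id=7) pairs with 1 row(s) of b.
- a (bin_id=2) pairs with 3 row(s) of b.
- a (bin_id=11) has no partner → excluded.

(A, 2, F, 11); (A, 2, F, 11); (A, 2, H, 11); (A, 7, G, 11); (A, 7, H, 11); (G, 2, F, 7); (G, 2, F, 7); (G, 2, H, 7); (H, 2, F, 7); (H, 2, F, 7); (H, 2, H, 7)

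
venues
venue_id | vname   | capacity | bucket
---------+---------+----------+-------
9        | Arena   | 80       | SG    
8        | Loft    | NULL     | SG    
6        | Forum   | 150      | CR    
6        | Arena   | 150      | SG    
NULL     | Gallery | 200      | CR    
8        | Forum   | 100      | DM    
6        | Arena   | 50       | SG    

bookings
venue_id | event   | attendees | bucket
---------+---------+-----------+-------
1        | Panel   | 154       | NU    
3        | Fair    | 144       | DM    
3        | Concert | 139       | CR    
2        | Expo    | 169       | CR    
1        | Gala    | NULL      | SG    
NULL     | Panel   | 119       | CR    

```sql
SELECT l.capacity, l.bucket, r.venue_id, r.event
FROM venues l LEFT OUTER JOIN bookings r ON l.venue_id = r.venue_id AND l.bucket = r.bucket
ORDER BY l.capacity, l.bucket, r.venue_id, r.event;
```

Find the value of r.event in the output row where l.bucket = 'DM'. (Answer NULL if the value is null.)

NULL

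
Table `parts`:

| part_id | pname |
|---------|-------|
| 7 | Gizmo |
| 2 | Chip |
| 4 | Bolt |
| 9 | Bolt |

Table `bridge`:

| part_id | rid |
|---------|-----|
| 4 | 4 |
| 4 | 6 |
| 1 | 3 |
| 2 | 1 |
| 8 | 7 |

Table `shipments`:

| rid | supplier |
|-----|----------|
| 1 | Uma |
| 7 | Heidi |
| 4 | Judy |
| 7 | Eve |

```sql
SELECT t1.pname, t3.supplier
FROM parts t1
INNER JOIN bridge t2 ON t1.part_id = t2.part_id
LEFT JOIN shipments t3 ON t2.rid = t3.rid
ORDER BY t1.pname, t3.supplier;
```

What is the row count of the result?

3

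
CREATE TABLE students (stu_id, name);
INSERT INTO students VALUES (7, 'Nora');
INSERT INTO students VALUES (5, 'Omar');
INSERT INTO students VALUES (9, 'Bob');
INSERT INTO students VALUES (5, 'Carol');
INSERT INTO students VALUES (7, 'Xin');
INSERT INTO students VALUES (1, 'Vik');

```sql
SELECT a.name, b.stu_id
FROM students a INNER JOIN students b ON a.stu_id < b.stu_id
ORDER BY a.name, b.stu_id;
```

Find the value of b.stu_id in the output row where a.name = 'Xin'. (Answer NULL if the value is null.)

9

INNER JOIN keeps only pairs where the ON condition holds.
Matching on a.stu_id < b.stu_id.
- a row (stu_id=7): matches 1 b row(s) → 1 output row(s).
- a row (stu_id=5): matches 3 b row(s) → 3 output row(s).
- a row (stu_id=9): no match → dropped.
- a row (stu_id=5): matches 3 b row(s) → 3 output row(s).
- a row (stu_id=7): matches 1 b row(s) → 1 output row(s).
- a row (stu_id=1): matches 5 b row(s) → 5 output row(s).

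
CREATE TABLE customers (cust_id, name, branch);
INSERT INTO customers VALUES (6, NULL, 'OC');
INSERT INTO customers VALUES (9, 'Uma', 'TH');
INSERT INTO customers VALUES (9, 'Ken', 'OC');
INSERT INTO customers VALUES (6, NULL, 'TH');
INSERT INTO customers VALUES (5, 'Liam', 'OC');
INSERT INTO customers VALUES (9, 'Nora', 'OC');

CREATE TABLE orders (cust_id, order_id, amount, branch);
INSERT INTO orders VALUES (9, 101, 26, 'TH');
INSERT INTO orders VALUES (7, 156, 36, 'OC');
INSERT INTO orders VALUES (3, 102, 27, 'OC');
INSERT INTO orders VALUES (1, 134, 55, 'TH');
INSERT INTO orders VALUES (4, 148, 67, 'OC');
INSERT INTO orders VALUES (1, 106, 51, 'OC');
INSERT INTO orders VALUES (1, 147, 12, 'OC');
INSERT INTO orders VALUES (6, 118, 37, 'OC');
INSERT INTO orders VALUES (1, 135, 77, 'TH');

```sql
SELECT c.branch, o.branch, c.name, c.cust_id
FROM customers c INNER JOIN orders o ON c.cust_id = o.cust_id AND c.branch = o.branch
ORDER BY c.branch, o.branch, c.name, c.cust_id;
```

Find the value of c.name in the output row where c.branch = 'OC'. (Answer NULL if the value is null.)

INNER JOIN keeps only pairs where the ON condition holds.
Matching on c.cust_id = o.cust_id AND c.branch = o.branch.
Matched pairs: 2.

NULL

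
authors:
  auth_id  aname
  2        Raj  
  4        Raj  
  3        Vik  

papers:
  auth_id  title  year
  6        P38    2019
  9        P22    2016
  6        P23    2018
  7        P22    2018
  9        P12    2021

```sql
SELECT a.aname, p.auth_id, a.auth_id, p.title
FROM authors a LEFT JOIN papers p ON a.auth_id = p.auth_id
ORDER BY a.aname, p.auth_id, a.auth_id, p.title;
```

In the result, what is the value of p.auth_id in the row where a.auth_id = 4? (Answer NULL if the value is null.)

LEFT JOIN keeps every row from `authors`; unmatched rows get NULL for `papers`'s columns.
Matching on a.auth_id = p.auth_id.
Matched pairs: 0; unmatched a rows kept: 3.

NULL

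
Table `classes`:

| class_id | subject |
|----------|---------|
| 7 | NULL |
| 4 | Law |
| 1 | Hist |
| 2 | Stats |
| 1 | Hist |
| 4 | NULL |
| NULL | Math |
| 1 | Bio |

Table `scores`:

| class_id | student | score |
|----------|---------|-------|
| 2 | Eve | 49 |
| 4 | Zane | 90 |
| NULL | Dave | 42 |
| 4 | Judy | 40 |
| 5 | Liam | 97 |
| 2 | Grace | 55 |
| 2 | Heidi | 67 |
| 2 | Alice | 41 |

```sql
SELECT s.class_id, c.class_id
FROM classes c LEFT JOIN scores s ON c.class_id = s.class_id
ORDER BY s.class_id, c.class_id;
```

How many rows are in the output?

13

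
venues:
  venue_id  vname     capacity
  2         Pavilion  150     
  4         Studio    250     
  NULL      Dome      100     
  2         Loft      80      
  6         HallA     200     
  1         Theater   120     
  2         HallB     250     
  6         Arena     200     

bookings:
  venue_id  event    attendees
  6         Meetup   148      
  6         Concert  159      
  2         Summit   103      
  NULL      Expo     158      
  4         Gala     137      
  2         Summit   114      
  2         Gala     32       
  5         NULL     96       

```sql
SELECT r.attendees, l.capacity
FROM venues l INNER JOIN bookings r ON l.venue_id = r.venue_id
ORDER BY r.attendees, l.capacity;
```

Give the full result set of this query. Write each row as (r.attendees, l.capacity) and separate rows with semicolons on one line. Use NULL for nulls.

INNER JOIN keeps only pairs where the ON condition holds.
Matching on l.venue_id = r.venue_id. A NULL in a compared column never satisfies the condition.
Matched pairs: 14.

(32, 80); (32, 150); (32, 250); (103, 80); (103, 150); (103, 250); (114, 80); (114, 150); (114, 250); (137, 250); (148, 200); (148, 200); (159, 200); (159, 200)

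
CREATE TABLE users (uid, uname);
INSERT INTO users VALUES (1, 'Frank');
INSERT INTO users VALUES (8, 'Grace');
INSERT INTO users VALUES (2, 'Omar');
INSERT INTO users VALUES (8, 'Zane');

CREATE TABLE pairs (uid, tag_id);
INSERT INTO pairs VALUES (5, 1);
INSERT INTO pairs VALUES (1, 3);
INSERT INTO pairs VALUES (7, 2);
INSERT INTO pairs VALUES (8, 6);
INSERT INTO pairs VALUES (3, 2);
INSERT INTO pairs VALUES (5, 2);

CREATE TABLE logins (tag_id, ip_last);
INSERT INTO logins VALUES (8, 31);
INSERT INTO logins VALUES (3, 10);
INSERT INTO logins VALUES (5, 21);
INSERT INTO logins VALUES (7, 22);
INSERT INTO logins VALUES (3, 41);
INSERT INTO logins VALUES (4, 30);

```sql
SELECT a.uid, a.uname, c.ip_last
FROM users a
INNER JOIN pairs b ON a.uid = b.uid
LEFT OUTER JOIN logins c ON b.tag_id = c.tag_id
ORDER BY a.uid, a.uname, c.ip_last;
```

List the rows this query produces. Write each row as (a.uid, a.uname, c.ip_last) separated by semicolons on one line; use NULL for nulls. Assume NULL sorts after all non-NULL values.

Evaluate left to right. First `users a INNER JOIN pairs b` on uid: 3 row(s).
Then LEFT JOIN `logins c` on tag_id: each of those 3 rows is kept; rows whose b.tag_id has no match in c get NULL for c's columns.

(1, Frank, 10); (1, Frank, 41); (8, Grace, NULL); (8, Zane, NULL)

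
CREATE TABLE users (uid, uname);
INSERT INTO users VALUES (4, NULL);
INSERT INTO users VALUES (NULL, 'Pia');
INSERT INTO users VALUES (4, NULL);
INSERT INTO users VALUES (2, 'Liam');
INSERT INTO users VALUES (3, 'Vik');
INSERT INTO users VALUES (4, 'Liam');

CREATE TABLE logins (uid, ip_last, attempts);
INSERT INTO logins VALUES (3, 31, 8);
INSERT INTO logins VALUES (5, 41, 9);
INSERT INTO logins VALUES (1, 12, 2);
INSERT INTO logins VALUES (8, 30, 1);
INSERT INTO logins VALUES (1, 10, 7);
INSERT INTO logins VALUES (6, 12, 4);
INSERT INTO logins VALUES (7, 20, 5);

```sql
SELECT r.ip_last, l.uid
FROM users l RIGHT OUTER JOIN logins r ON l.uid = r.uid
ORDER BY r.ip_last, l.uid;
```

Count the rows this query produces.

7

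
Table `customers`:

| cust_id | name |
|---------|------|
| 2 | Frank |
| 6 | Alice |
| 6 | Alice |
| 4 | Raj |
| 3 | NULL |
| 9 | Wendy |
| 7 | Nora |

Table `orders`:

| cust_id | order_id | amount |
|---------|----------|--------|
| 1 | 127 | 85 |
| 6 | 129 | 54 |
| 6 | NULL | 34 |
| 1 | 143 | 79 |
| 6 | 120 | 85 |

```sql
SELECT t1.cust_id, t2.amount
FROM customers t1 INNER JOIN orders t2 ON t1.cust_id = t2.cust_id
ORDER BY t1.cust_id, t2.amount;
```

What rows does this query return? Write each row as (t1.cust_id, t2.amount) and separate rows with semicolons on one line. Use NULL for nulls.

INNER JOIN keeps only pairs where the ON condition holds.
Matching on t1.cust_id = t2.cust_id.
- t1 (cust_id=2) has no partner → excluded.
- t1 (cust_id=6) pairs with 3 row(s) of t2.
- t1 (cust_id=6) pairs with 3 row(s) of t2.
- t1 (cust_id=4) has no partner → excluded.
- t1 (cust_id=3) has no partner → excluded.
- t1 (cust_id=9) has no partner → excluded.
- t1 (cust_id=7) has no partner → excluded.
After projecting and ordering:
t1.cust_id | t2.amount
6 | 34
6 | 34
6 | 54
6 | 54
6 | 85
6 | 85

(6, 34); (6, 34); (6, 54); (6, 54); (6, 85); (6, 85)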